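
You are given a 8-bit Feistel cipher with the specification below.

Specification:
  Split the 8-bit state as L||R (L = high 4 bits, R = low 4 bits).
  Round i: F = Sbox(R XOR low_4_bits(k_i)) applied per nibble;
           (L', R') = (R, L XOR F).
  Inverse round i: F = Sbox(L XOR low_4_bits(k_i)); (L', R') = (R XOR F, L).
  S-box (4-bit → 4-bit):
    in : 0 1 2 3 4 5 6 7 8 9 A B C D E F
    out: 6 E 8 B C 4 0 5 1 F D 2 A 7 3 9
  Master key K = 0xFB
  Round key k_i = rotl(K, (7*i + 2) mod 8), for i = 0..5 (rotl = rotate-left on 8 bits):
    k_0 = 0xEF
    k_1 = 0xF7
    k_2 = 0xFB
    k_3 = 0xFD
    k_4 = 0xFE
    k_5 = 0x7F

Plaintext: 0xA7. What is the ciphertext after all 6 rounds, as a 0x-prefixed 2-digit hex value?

0x04

s_0 = plaintext = 0xA7
s_1 = Round(s_0, k_0) = 0x7B
s_2 = Round(s_1, k_1) = 0xBD
s_3 = Round(s_2, k_2) = 0xDB
s_4 = Round(s_3, k_3) = 0xBD
s_5 = Round(s_4, k_4) = 0xD0
s_6 = Round(s_5, k_5) = 0x04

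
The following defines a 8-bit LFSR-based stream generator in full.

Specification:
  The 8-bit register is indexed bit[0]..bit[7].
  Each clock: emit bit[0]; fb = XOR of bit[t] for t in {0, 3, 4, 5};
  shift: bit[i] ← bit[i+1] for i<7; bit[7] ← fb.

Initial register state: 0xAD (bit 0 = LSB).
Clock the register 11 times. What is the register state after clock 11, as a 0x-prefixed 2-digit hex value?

0x6B

reg_0 = 0xAD
clock 1: out=1, reg = 0xD6
clock 2: out=0, reg = 0xEB
clock 3: out=1, reg = 0xF5
clock 4: out=1, reg = 0xFA
clock 5: out=0, reg = 0xFD
clock 6: out=1, reg = 0x7E
clock 7: out=0, reg = 0xBF
clock 8: out=1, reg = 0x5F
clock 9: out=1, reg = 0xAF
clock 10: out=1, reg = 0xD7
clock 11: out=1, reg = 0x6B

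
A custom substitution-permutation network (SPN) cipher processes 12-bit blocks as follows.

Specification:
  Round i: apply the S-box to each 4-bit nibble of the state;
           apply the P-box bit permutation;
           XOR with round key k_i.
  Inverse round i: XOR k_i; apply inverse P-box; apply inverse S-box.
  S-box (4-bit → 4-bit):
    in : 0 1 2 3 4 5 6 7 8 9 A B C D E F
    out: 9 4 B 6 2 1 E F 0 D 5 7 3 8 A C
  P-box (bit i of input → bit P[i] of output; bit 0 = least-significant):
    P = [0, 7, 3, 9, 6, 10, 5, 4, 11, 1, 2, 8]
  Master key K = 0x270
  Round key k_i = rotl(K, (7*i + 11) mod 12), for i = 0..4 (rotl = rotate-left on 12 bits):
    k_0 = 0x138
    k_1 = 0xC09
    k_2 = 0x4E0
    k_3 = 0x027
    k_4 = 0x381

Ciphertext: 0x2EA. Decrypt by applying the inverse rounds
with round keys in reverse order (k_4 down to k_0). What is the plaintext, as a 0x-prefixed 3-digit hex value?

s_0 = ciphertext = 0x2EA
s_1 = InvRound(s_0, k_4) = 0xEAA
s_2 = InvRound(s_1, k_3) = 0xA47
s_3 = InvRound(s_2, k_2) = 0xB32
s_4 = InvRound(s_3, k_1) = 0xE69
s_5 = InvRound(s_4, k_0) = 0x020

0x020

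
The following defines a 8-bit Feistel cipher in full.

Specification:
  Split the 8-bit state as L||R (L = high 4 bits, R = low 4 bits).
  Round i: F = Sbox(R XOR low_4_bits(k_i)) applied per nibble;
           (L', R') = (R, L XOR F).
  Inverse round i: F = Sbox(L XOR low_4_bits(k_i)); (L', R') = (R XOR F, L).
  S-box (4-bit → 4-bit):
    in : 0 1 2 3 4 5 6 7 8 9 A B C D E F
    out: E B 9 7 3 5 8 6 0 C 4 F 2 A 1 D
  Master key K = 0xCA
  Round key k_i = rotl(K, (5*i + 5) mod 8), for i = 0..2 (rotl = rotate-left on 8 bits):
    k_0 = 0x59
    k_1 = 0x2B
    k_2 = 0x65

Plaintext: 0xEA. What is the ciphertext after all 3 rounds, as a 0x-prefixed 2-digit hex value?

0x31

s_0 = plaintext = 0xEA
s_1 = Round(s_0, k_0) = 0xA9
s_2 = Round(s_1, k_1) = 0x93
s_3 = Round(s_2, k_2) = 0x31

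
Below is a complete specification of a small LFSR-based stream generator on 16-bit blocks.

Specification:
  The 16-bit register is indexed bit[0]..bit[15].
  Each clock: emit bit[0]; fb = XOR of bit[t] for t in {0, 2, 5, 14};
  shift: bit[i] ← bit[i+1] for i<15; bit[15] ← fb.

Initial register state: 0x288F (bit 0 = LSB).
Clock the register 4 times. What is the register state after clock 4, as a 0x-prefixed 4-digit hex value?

0x8288

reg_0 = 0x288F
clock 1: out=1, reg = 0x1447
clock 2: out=1, reg = 0x0A23
clock 3: out=1, reg = 0x0511
clock 4: out=1, reg = 0x8288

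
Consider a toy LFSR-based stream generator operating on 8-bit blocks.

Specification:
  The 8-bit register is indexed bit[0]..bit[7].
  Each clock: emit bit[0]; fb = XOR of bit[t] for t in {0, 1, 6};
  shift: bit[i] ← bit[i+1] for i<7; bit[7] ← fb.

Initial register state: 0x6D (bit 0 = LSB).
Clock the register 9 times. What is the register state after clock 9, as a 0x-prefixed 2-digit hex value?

reg_0 = 0x6D
clock 1: out=1, reg = 0x36
clock 2: out=0, reg = 0x9B
clock 3: out=1, reg = 0x4D
clock 4: out=1, reg = 0x26
clock 5: out=0, reg = 0x93
clock 6: out=1, reg = 0x49
clock 7: out=1, reg = 0x24
clock 8: out=0, reg = 0x12
clock 9: out=0, reg = 0x89

0x89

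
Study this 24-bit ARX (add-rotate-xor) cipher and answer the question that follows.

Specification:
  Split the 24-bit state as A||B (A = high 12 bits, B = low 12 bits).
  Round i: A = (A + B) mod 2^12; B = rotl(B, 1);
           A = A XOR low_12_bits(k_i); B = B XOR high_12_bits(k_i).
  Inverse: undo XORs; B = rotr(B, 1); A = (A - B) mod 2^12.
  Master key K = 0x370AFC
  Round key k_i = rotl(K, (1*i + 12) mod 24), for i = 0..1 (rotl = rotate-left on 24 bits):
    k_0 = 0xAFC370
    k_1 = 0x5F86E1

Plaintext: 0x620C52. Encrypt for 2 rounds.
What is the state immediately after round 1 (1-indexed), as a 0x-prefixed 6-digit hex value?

s_0 = plaintext = 0x620C52
s_1 = Round(s_0, k_0) = 0x102259
s_2 = Round(s_1, k_1) = 0x5BA14A

0x102259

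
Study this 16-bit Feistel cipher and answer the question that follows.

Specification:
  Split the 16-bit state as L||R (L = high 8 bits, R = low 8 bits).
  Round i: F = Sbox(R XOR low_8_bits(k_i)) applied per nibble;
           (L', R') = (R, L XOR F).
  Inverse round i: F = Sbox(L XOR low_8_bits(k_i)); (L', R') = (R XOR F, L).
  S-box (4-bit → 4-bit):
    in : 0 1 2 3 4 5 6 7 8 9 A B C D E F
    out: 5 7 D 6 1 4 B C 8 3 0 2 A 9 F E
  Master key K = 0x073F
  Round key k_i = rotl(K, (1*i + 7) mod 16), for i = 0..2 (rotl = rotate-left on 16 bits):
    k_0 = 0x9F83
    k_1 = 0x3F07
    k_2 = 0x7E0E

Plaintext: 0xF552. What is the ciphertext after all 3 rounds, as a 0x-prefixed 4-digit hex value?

s_0 = plaintext = 0xF552
s_1 = Round(s_0, k_0) = 0x5262
s_2 = Round(s_1, k_1) = 0x62E6
s_3 = Round(s_2, k_2) = 0xE69A

0xE69A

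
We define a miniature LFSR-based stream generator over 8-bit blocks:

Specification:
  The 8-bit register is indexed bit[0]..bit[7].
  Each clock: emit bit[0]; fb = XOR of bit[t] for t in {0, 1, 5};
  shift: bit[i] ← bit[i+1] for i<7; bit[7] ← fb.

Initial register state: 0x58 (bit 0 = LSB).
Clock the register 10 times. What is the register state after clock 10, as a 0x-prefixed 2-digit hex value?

reg_0 = 0x58
clock 1: out=0, reg = 0x2C
clock 2: out=0, reg = 0x96
clock 3: out=0, reg = 0xCB
clock 4: out=1, reg = 0x65
clock 5: out=1, reg = 0x32
clock 6: out=0, reg = 0x19
clock 7: out=1, reg = 0x8C
clock 8: out=0, reg = 0x46
clock 9: out=0, reg = 0xA3
clock 10: out=1, reg = 0xD1

0xD1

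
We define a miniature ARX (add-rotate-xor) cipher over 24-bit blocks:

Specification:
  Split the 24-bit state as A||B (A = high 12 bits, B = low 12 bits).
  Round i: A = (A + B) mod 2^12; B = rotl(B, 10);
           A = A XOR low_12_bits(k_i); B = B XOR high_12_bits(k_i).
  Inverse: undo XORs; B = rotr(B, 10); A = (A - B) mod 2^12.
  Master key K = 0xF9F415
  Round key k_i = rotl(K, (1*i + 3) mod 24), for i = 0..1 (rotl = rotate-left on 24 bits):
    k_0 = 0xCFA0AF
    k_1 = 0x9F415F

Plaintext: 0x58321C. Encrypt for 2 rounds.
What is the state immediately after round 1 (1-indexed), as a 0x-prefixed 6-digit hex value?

0x730C7D

s_0 = plaintext = 0x58321C
s_1 = Round(s_0, k_0) = 0x730C7D
s_2 = Round(s_1, k_1) = 0x2F2EEB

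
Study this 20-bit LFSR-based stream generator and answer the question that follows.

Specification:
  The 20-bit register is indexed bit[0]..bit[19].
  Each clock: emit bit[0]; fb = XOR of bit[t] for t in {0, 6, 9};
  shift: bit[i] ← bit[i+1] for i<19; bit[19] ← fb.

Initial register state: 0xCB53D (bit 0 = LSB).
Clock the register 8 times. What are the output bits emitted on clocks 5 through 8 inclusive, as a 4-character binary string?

1100

reg_0 = 0xCB53D
clock 1: out=1, reg = 0xE5A9E
clock 2: out=0, reg = 0xF2D4F
clock 3: out=1, reg = 0x796A7
clock 4: out=1, reg = 0x3CB53
clock 5: out=1, reg = 0x9E5A9
clock 6: out=1, reg = 0xCF2D4
clock 7: out=0, reg = 0x6796A
clock 8: out=0, reg = 0xB3CB5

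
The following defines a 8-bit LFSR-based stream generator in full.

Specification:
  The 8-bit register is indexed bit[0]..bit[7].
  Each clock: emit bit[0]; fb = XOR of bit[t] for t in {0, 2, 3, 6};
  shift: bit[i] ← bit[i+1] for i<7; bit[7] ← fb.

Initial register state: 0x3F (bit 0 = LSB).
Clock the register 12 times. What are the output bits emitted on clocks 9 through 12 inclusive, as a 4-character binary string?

1101

reg_0 = 0x3F
clock 1: out=1, reg = 0x9F
clock 2: out=1, reg = 0xCF
clock 3: out=1, reg = 0x67
clock 4: out=1, reg = 0xB3
clock 5: out=1, reg = 0xD9
clock 6: out=1, reg = 0xEC
clock 7: out=0, reg = 0xF6
clock 8: out=0, reg = 0x7B
clock 9: out=1, reg = 0xBD
clock 10: out=1, reg = 0xDE
clock 11: out=0, reg = 0xEF
clock 12: out=1, reg = 0x77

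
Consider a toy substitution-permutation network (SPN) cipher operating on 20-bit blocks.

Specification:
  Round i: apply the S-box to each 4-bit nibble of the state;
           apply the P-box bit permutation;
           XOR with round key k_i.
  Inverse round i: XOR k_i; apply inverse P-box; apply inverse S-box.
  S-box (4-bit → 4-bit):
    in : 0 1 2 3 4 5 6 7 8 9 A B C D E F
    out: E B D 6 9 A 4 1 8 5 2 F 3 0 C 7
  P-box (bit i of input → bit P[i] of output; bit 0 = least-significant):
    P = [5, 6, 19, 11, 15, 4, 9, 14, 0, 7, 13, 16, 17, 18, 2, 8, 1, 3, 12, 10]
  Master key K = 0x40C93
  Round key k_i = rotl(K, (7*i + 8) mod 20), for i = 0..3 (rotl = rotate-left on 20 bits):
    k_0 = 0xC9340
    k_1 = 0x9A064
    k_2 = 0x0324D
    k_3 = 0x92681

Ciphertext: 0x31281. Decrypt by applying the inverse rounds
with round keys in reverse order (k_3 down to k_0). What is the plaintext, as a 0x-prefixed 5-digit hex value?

0x48D56

s_0 = ciphertext = 0x31281
s_1 = InvRound(s_0, k_3) = 0xE76D6
s_2 = InvRound(s_1, k_2) = 0x1CC56
s_3 = InvRound(s_2, k_1) = 0x4D652
s_4 = InvRound(s_3, k_0) = 0x48D56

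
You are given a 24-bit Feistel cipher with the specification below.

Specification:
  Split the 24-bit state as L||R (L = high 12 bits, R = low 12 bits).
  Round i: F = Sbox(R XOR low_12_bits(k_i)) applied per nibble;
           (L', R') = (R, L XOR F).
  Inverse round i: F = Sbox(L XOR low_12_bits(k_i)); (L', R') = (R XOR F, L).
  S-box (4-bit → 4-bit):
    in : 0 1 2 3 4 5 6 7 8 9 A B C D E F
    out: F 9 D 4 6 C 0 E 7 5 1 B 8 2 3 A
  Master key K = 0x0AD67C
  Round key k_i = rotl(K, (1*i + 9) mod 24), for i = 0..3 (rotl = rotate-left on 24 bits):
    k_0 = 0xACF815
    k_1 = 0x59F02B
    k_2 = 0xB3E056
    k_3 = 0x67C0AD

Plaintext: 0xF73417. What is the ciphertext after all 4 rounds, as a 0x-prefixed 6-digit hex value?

s_0 = plaintext = 0xF73417
s_1 = Round(s_0, k_0) = 0x41778E
s_2 = Round(s_1, k_1) = 0x78EA0B
s_3 = Round(s_2, k_2) = 0xA0B64C
s_4 = Round(s_3, k_3) = 0x64CA32

0x64CA32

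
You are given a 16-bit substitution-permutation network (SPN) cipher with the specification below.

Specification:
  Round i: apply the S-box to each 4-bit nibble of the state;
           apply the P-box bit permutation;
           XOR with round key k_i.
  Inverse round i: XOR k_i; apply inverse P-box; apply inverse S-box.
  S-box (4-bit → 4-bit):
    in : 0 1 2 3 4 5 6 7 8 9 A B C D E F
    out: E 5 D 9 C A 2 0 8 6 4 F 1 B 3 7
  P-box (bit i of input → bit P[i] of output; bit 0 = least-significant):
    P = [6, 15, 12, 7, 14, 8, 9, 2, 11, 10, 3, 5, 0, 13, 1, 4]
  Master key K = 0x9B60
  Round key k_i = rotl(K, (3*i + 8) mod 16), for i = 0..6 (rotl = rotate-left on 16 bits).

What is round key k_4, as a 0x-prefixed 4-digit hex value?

K = 0x9B60
k_0 = rotl(K, (3*0+8) mod 16) = rotl(K, 8) = 0x609B
k_1 = rotl(K, (3*1+8) mod 16) = rotl(K, 11) = 0x04DB
k_2 = rotl(K, (3*2+8) mod 16) = rotl(K, 14) = 0x26D8
k_3 = rotl(K, (3*3+8) mod 16) = rotl(K, 1) = 0x36C1
k_4 = rotl(K, (3*4+8) mod 16) = rotl(K, 4) = 0xB609

0xB609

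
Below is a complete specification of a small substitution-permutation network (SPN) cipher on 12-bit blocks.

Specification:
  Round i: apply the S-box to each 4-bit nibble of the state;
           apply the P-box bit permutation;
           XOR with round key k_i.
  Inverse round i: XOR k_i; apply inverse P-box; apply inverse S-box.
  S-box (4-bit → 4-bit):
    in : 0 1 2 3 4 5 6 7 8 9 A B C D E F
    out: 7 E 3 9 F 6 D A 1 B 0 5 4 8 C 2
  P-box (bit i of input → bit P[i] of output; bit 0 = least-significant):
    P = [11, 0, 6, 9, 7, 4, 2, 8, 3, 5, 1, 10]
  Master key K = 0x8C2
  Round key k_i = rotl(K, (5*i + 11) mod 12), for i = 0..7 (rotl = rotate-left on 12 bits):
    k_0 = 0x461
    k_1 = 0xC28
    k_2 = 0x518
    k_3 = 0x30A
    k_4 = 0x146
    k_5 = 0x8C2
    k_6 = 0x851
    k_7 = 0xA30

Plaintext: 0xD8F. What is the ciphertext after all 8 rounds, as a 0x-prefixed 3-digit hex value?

0xF81

s_0 = plaintext = 0xD8F
s_1 = Round(s_0, k_0) = 0x0E0
s_2 = Round(s_1, k_1) = 0x547
s_3 = Round(s_2, k_2) = 0x6AF
s_4 = Round(s_3, k_3) = 0x701
s_5 = Round(s_4, k_4) = 0x7B3
s_6 = Round(s_5, k_5) = 0x666
s_7 = Round(s_6, k_6) = 0x79F
s_8 = Round(s_7, k_7) = 0xF81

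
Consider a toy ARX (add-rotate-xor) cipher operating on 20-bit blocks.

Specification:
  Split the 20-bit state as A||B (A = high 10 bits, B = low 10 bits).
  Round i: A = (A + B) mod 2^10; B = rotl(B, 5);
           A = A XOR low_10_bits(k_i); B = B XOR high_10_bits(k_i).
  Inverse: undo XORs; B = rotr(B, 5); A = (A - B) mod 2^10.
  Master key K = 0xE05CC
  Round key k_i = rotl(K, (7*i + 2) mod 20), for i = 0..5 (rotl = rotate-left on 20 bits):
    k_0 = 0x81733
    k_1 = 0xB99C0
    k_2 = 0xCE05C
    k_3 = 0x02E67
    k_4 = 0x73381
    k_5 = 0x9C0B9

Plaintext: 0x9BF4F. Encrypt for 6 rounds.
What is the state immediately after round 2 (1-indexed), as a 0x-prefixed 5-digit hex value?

s_0 = plaintext = 0x9BF4F
s_1 = Round(s_0, k_0) = 0xA37FF
s_2 = Round(s_1, k_1) = 0xD3119
s_3 = Round(s_2, k_2) = 0x0E410
s_4 = Round(s_3, k_3) = 0x8BA0B
s_5 = Round(s_4, k_4) = 0xEE0BC
s_6 = Round(s_5, k_5) = 0x335F5

0xD3119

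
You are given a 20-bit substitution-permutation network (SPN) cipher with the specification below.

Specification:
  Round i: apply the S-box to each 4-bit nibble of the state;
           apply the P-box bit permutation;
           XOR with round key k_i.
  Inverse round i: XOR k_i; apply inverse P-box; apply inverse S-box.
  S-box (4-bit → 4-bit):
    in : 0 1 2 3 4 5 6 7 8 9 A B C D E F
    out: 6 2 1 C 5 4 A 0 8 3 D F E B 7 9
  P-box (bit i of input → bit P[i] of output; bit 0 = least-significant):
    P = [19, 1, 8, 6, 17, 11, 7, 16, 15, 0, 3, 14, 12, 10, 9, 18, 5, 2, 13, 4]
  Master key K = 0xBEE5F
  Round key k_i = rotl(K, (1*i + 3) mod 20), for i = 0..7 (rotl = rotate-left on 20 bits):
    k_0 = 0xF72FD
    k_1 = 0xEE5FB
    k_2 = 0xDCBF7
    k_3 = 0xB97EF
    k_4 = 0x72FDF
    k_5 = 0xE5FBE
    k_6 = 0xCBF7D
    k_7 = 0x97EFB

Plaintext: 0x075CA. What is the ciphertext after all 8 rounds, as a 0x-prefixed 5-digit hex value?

0x21D7E

s_0 = plaintext = 0x075CA
s_1 = Round(s_0, k_0) = 0x65B31
s_2 = Round(s_1, k_1) = 0xF2764
s_3 = Round(s_2, k_2) = 0x4D2C7
s_4 = Round(s_3, k_3) = 0xE2B4F
s_5 = Round(s_4, k_4) = 0xDDF32
s_6 = Round(s_5, k_5) = 0x38B0A
s_7 = Round(s_6, k_6) = 0x056A4
s_8 = Round(s_7, k_7) = 0x21D7E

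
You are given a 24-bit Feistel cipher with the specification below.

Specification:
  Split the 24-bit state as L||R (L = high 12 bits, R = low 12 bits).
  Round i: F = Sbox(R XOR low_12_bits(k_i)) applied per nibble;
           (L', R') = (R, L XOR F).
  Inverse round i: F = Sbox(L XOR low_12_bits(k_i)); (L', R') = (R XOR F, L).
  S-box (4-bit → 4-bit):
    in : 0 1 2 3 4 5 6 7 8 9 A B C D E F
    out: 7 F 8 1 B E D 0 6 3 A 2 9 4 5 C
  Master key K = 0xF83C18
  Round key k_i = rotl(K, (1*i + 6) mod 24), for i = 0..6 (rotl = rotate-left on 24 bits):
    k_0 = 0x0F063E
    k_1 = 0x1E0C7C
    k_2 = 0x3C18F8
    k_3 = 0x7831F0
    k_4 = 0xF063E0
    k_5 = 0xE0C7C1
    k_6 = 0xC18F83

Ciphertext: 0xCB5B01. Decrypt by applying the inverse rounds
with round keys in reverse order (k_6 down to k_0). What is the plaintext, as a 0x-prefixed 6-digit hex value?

0x8615E3

s_0 = ciphertext = 0xCB5B01
s_1 = InvRound(s_0, k_6) = 0xA1CCB5
s_2 = InvRound(s_1, k_5) = 0x8F1A1C
s_3 = InvRound(s_2, k_4) = 0x8E38F1
s_4 = InvRound(s_3, k_3) = 0xB008E3
s_5 = InvRound(s_4, k_2) = 0x925B00
s_6 = InvRound(s_5, k_1) = 0x5E3925
s_7 = InvRound(s_6, k_0) = 0x8615E3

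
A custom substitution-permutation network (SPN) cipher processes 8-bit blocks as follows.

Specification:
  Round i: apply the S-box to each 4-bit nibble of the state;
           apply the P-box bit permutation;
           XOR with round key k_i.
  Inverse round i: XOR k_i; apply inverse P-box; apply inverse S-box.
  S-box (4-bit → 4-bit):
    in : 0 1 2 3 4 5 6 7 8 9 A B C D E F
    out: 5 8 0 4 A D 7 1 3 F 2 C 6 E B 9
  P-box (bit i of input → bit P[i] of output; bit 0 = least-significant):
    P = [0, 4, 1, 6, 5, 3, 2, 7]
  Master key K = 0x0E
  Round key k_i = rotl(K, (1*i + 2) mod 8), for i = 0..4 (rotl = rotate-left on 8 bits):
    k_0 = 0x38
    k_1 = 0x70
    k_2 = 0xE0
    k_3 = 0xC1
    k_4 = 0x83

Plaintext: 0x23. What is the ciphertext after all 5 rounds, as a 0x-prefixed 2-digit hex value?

0xE2

s_0 = plaintext = 0x23
s_1 = Round(s_0, k_0) = 0x3A
s_2 = Round(s_1, k_1) = 0x64
s_3 = Round(s_2, k_2) = 0x9C
s_4 = Round(s_3, k_3) = 0x7F
s_5 = Round(s_4, k_4) = 0xE2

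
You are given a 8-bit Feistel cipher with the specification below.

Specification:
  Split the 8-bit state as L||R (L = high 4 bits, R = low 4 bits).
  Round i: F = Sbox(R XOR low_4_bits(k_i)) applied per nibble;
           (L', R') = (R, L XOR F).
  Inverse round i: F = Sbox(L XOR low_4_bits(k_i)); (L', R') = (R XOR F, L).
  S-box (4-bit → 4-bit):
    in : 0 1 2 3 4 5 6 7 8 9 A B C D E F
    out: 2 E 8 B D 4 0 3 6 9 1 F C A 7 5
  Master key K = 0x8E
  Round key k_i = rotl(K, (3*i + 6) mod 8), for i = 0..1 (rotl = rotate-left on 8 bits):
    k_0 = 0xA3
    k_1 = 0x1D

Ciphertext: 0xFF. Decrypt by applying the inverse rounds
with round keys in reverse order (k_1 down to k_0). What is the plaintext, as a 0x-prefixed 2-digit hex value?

0x27

s_0 = ciphertext = 0xFF
s_1 = InvRound(s_0, k_1) = 0x7F
s_2 = InvRound(s_1, k_0) = 0x27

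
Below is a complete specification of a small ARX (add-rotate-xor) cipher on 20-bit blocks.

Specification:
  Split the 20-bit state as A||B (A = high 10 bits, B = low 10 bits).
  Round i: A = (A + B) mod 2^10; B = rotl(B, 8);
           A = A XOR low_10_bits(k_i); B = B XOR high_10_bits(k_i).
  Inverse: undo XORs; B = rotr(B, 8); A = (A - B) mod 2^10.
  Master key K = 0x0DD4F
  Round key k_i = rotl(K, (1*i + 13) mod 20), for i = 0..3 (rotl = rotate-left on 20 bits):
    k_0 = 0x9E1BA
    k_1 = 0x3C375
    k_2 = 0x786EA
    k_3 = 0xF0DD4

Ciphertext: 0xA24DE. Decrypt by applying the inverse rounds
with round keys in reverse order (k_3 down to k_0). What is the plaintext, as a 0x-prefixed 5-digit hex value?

s_0 = ciphertext = 0xA24DE
s_1 = InvRound(s_0, k_3) = 0xB9877
s_2 = InvRound(s_1, k_2) = 0x6CE59
s_3 = InvRound(s_2, k_1) = 0x082A6
s_4 = InvRound(s_3, k_0) = 0x88B78

0x88B78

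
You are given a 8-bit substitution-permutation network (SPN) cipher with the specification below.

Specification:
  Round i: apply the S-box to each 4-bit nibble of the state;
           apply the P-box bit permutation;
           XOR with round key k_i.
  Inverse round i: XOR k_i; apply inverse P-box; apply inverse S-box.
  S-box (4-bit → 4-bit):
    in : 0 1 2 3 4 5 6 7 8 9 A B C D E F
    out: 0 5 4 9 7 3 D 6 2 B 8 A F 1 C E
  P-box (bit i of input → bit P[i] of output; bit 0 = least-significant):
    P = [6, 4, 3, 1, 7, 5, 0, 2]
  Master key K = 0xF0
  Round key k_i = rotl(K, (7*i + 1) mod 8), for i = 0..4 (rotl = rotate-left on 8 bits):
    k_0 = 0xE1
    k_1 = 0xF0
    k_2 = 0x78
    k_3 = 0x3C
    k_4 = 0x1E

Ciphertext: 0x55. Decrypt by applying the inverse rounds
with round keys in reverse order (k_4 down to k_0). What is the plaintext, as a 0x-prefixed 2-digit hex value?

0x13

s_0 = ciphertext = 0x55
s_1 = InvRound(s_0, k_4) = 0x26
s_2 = InvRound(s_1, k_3) = 0x0F
s_3 = InvRound(s_2, k_2) = 0xF9
s_4 = InvRound(s_3, k_1) = 0x22
s_5 = InvRound(s_4, k_0) = 0x13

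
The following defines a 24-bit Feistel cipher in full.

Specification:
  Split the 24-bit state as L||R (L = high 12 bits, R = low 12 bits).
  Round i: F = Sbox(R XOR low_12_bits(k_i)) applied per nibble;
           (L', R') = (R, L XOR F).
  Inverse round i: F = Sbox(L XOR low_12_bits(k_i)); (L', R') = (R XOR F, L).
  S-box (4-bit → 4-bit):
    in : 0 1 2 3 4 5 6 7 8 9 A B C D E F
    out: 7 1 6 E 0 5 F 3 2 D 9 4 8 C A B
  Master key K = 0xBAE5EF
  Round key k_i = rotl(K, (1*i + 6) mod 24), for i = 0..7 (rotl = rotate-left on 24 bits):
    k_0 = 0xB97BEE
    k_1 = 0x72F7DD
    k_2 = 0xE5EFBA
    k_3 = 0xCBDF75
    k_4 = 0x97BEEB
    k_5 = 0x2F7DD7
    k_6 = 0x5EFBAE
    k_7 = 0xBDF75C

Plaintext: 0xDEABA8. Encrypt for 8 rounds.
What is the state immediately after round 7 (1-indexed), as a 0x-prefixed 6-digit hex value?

0xC57269

s_0 = plaintext = 0xDEABA8
s_1 = Round(s_0, k_0) = 0xBA8AE5
s_2 = Round(s_1, k_1) = 0xAE574A
s_3 = Round(s_2, k_2) = 0x74A852
s_4 = Round(s_3, k_3) = 0x852429
s_5 = Round(s_4, k_4) = 0x4291D4
s_6 = Round(s_5, k_5) = 0x1D4C57
s_7 = Round(s_6, k_6) = 0xC57269
s_8 = Round(s_7, k_7) = 0x2699B2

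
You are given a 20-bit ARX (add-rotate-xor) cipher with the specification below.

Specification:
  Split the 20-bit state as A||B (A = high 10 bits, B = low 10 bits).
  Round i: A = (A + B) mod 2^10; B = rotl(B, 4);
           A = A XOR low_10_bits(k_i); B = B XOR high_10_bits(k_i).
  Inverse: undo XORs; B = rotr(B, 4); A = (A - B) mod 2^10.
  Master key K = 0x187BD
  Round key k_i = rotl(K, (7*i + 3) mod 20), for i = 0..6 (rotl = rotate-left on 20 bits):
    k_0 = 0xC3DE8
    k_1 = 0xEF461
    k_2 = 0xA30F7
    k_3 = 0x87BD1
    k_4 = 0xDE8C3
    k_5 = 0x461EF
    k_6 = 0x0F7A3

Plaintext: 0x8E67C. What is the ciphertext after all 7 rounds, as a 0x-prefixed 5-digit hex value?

0x05BEB

s_0 = plaintext = 0x8E67C
s_1 = Round(s_0, k_0) = 0x574C6
s_2 = Round(s_1, k_1) = 0x90BDE
s_3 = Round(s_2, k_2) = 0xB5F63
s_4 = Round(s_3, k_3) = 0x7AC23
s_5 = Round(s_4, k_4) = 0xB354A
s_6 = Round(s_5, k_5) = 0x7E1BD
s_7 = Round(s_6, k_6) = 0x05BEB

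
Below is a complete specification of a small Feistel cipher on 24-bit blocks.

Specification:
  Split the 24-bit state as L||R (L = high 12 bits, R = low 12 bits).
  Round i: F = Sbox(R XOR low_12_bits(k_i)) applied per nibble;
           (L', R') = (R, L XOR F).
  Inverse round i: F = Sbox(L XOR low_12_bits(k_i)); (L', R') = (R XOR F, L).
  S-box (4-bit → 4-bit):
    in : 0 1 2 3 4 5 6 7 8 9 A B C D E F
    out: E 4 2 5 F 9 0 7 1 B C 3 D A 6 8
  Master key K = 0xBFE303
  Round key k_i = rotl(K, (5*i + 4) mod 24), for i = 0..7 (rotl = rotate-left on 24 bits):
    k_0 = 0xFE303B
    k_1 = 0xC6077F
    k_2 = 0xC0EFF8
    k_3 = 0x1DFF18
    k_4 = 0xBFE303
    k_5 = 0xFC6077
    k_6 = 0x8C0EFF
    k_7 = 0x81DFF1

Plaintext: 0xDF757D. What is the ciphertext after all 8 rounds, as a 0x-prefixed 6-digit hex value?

s_0 = plaintext = 0xDF757D
s_1 = Round(s_0, k_0) = 0x57D407
s_2 = Round(s_1, k_1) = 0x40700C
s_3 = Round(s_2, k_2) = 0x00CC88
s_4 = Round(s_3, k_3) = 0xC885B2
s_5 = Round(s_4, k_4) = 0x5B2CBC
s_6 = Round(s_5, k_5) = 0xCBC861
s_7 = Round(s_6, k_6) = 0x861C0A
s_8 = Round(s_7, k_7) = 0xC0ADE2

0xC0ADE2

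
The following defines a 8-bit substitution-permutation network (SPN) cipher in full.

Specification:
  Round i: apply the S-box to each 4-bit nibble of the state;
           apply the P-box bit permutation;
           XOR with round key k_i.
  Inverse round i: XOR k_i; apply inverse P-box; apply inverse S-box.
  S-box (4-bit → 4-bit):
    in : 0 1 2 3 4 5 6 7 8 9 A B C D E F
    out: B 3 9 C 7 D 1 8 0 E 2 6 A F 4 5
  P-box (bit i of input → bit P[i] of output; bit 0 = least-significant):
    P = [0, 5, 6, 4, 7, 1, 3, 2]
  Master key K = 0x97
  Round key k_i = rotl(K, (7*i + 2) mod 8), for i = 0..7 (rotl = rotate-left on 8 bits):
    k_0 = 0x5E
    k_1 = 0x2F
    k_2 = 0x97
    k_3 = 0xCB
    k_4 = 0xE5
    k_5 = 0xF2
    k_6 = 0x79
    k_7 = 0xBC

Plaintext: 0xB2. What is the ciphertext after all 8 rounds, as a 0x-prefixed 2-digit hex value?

s_0 = plaintext = 0xB2
s_1 = Round(s_0, k_0) = 0x45
s_2 = Round(s_1, k_1) = 0xF4
s_3 = Round(s_2, k_2) = 0x7E
s_4 = Round(s_3, k_3) = 0x8F
s_5 = Round(s_4, k_4) = 0xA4
s_6 = Round(s_5, k_5) = 0x91
s_7 = Round(s_6, k_6) = 0x56
s_8 = Round(s_7, k_7) = 0x31

0x31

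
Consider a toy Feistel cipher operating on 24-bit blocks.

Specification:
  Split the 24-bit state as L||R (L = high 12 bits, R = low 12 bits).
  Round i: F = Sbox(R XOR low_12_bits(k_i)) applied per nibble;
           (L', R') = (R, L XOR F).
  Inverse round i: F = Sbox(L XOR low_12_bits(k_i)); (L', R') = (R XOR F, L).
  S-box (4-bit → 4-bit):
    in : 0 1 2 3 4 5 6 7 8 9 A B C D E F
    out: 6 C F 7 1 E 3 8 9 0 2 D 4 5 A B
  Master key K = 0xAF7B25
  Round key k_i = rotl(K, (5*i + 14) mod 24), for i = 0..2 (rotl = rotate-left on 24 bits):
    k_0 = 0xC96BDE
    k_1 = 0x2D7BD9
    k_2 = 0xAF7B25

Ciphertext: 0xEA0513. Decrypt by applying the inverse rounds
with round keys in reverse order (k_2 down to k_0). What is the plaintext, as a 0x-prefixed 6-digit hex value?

s_0 = ciphertext = 0xEA0513
s_1 = InvRound(s_0, k_2) = 0xB8DEA0
s_2 = InvRound(s_1, k_1) = 0x841B8D
s_3 = InvRound(s_2, k_0) = 0xC86841

0xC86841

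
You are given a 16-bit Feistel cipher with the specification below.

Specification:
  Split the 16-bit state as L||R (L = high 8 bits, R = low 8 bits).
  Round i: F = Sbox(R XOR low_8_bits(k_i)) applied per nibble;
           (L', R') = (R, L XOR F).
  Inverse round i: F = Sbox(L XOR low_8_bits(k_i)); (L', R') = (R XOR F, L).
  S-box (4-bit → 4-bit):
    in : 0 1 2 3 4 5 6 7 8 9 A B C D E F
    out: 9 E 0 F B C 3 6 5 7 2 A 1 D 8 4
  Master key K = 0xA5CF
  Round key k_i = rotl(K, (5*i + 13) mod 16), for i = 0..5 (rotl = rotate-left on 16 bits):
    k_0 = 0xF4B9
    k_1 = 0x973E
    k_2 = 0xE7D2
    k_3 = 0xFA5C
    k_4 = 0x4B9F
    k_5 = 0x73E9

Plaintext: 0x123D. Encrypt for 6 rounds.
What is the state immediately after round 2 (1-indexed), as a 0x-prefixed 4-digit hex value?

s_0 = plaintext = 0x123D
s_1 = Round(s_0, k_0) = 0x3D49
s_2 = Round(s_1, k_1) = 0x495B
s_3 = Round(s_2, k_2) = 0x5B1E
s_4 = Round(s_3, k_3) = 0x1EEB
s_5 = Round(s_4, k_4) = 0xEB75
s_6 = Round(s_5, k_5) = 0x759A

0x495B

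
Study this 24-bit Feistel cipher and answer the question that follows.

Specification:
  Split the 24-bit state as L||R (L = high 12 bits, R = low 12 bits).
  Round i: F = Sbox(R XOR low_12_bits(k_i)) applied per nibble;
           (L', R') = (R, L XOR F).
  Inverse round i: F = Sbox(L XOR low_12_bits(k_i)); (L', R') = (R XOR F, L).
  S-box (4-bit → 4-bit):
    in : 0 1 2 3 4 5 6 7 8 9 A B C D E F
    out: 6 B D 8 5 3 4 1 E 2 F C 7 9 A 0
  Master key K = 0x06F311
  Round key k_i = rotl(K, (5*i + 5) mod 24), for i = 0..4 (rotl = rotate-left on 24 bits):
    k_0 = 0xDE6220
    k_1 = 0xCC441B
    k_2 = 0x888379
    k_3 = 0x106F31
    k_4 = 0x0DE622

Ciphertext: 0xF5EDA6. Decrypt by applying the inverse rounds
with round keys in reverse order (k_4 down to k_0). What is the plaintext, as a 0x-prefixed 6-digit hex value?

0xAA2C23

s_0 = ciphertext = 0xF5EDA6
s_1 = InvRound(s_0, k_4) = 0xFB1F5E
s_2 = InvRound(s_1, k_3) = 0x9B8FB1
s_3 = InvRound(s_2, k_2) = 0x0CA9B8
s_4 = InvRound(s_3, k_1) = 0xC230CA
s_5 = InvRound(s_4, k_0) = 0xAA2C23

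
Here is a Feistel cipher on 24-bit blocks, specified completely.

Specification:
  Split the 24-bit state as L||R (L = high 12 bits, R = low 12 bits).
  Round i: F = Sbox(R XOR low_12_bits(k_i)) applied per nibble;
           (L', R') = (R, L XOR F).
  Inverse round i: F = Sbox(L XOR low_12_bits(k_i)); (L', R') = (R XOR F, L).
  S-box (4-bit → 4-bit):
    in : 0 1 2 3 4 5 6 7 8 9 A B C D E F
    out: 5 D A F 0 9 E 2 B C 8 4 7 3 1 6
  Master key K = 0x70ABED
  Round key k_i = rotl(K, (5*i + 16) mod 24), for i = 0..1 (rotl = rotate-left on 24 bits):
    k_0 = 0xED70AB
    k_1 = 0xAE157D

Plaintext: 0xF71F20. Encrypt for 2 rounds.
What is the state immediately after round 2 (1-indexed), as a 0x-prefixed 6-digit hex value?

s_0 = plaintext = 0xF71F20
s_1 = Round(s_0, k_0) = 0xF209C5
s_2 = Round(s_1, k_1) = 0x9C586B

0x9C586B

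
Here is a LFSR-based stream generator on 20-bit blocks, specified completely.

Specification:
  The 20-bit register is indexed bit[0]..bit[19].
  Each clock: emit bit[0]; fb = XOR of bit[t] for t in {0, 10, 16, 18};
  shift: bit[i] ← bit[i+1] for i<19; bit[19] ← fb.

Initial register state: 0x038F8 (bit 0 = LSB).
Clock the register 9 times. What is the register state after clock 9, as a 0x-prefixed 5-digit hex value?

reg_0 = 0x038F8
clock 1: out=0, reg = 0x01C7C
clock 2: out=0, reg = 0x80E3E
clock 3: out=0, reg = 0xC071F
clock 4: out=1, reg = 0xE038F
clock 5: out=1, reg = 0x701C7
clock 6: out=1, reg = 0xB80E3
clock 7: out=1, reg = 0x5C071
clock 8: out=1, reg = 0xAE038
clock 9: out=0, reg = 0x5701C

0x5701C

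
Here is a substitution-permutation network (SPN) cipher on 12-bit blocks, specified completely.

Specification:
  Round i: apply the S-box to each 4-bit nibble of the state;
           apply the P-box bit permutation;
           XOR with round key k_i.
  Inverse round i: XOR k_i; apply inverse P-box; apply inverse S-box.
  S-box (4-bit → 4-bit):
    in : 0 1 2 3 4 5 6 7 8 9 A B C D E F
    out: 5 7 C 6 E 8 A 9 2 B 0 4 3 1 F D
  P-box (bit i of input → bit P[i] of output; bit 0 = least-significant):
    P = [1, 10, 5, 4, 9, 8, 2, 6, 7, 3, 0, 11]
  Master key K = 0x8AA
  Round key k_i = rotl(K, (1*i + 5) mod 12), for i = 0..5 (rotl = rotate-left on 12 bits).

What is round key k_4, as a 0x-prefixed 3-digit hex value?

0x515

K = 0x8AA
k_0 = rotl(K, (1*0+5) mod 12) = rotl(K, 5) = 0x551
k_1 = rotl(K, (1*1+5) mod 12) = rotl(K, 6) = 0xAA2
k_2 = rotl(K, (1*2+5) mod 12) = rotl(K, 7) = 0x545
k_3 = rotl(K, (1*3+5) mod 12) = rotl(K, 8) = 0xA8A
k_4 = rotl(K, (1*4+5) mod 12) = rotl(K, 9) = 0x515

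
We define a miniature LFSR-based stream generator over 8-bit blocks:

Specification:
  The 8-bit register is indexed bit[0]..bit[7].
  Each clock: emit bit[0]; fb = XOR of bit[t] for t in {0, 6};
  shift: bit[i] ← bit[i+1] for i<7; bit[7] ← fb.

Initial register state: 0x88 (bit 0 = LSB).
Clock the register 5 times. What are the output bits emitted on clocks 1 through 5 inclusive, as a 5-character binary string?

reg_0 = 0x88
clock 1: out=0, reg = 0x44
clock 2: out=0, reg = 0xA2
clock 3: out=0, reg = 0x51
clock 4: out=1, reg = 0x28
clock 5: out=0, reg = 0x14

00010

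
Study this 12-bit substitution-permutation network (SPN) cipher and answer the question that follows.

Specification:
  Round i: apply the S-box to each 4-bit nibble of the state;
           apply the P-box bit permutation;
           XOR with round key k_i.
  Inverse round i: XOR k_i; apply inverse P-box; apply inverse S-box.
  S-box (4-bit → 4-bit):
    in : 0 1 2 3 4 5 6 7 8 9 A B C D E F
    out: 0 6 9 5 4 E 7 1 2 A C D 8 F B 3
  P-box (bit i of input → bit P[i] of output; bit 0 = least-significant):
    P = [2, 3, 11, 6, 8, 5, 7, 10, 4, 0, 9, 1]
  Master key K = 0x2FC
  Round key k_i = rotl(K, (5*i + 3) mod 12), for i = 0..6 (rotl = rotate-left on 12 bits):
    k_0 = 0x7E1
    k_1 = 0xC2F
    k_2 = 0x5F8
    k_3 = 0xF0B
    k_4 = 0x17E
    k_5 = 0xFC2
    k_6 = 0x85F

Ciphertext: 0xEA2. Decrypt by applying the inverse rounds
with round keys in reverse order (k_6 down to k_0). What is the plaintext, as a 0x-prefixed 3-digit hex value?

0xC72

s_0 = ciphertext = 0xEA2
s_1 = InvRound(s_0, k_6) = 0x65E
s_2 = InvRound(s_1, k_5) = 0x736
s_3 = InvRound(s_2, k_4) = 0x4C9
s_4 = InvRound(s_3, k_3) = 0xA3A
s_5 = InvRound(s_4, k_2) = 0xABA
s_6 = InvRound(s_5, k_1) = 0x6A7
s_7 = InvRound(s_6, k_0) = 0xC72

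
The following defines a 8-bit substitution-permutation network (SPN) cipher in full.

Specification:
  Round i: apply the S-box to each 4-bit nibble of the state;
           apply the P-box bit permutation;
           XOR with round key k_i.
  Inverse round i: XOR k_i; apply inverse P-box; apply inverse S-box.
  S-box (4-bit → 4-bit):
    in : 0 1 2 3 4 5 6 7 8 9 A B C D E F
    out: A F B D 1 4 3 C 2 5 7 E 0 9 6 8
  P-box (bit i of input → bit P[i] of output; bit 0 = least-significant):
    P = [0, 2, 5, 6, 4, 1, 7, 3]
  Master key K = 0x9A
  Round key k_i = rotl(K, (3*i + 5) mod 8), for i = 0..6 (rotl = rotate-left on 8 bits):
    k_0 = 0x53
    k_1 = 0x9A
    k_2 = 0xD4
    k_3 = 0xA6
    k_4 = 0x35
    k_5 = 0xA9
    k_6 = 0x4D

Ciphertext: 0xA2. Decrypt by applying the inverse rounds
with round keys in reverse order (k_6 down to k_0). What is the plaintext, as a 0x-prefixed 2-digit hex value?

s_0 = ciphertext = 0xA2
s_1 = InvRound(s_0, k_6) = 0xB1
s_2 = InvRound(s_1, k_5) = 0xDC
s_3 = InvRound(s_2, k_4) = 0x73
s_4 = InvRound(s_3, k_3) = 0x92
s_5 = InvRound(s_4, k_2) = 0x80
s_6 = InvRound(s_5, k_1) = 0x2C
s_7 = InvRound(s_6, k_0) = 0x21

0x21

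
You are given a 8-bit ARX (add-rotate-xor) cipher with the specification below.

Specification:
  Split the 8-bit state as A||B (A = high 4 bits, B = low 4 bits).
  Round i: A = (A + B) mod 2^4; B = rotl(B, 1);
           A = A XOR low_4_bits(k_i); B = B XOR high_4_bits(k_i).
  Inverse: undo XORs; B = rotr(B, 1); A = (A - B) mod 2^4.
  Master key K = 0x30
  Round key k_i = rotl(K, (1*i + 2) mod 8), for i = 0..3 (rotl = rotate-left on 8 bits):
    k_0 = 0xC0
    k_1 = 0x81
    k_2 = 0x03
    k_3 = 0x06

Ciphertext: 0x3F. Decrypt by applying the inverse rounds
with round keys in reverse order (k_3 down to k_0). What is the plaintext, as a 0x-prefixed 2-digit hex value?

s_0 = ciphertext = 0x3F
s_1 = InvRound(s_0, k_3) = 0x6F
s_2 = InvRound(s_1, k_2) = 0x6F
s_3 = InvRound(s_2, k_1) = 0xCB
s_4 = InvRound(s_3, k_0) = 0x1B

0x1B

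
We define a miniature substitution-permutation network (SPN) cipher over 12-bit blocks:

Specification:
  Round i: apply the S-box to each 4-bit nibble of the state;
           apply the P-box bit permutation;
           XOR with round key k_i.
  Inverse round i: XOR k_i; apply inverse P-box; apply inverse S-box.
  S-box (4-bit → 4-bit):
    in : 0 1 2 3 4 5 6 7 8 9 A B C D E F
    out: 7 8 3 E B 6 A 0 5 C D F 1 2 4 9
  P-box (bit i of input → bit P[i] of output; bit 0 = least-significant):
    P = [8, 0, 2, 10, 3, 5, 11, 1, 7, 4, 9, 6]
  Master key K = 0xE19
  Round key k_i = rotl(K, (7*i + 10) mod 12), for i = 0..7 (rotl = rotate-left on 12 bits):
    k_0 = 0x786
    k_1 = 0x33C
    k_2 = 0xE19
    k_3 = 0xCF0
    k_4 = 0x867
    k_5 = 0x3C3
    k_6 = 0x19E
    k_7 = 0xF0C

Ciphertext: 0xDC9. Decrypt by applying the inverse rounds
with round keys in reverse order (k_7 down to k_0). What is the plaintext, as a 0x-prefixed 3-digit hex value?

0x41C

s_0 = ciphertext = 0xDC9
s_1 = InvRound(s_0, k_7) = 0xA75
s_2 = InvRound(s_1, k_6) = 0xAB2
s_3 = InvRound(s_2, k_5) = 0x652
s_4 = InvRound(s_3, k_4) = 0x553
s_5 = InvRound(s_4, k_3) = 0xC32
s_6 = InvRound(s_5, k_2) = 0xE4D
s_7 = InvRound(s_6, k_1) = 0x654
s_8 = InvRound(s_7, k_0) = 0x41C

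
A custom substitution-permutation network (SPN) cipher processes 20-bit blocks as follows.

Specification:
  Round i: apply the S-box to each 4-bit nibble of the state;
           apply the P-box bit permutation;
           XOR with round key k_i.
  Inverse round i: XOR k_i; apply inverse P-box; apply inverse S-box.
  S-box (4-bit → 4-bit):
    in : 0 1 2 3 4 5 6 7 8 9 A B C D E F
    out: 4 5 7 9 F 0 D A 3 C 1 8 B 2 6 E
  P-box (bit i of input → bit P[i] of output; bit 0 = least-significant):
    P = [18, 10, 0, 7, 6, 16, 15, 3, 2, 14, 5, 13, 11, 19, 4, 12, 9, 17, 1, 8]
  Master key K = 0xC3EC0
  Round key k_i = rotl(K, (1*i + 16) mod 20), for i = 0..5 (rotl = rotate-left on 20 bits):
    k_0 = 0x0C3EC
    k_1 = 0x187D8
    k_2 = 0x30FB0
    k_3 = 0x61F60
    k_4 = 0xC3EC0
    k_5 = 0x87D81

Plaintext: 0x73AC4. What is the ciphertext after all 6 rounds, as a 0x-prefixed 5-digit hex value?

0x52F1A

s_0 = plaintext = 0x73AC4
s_1 = Round(s_0, k_0) = 0x7DE21
s_2 = Round(s_1, k_1) = 0xE46B9
s_3 = Round(s_2, k_2) = 0x9370F
s_4 = Round(s_3, k_3) = 0x6E2E3
s_5 = Round(s_4, k_4) = 0x1FD76
s_6 = Round(s_5, k_5) = 0x52F1A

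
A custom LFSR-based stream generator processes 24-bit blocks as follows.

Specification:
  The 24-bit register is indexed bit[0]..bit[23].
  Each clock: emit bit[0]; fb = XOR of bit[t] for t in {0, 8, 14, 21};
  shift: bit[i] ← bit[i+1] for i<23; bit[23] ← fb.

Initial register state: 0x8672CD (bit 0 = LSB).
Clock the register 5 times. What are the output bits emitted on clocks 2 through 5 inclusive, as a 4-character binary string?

reg_0 = 0x8672CD
clock 1: out=1, reg = 0x433966
clock 2: out=0, reg = 0xA19CB3
clock 3: out=1, reg = 0x50CE59
clock 4: out=1, reg = 0x28672C
clock 5: out=0, reg = 0x943396

0110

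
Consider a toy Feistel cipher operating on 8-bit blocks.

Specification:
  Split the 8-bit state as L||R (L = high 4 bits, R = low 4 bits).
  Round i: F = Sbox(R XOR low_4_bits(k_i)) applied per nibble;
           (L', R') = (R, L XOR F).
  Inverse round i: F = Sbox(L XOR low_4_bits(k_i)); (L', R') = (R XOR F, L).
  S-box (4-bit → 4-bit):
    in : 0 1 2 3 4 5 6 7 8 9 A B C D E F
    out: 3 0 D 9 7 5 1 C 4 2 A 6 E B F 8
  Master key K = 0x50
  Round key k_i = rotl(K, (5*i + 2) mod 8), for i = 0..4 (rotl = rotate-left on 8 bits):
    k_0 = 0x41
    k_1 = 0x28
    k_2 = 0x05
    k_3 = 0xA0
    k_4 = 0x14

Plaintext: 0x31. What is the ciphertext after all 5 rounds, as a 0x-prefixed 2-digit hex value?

s_0 = plaintext = 0x31
s_1 = Round(s_0, k_0) = 0x10
s_2 = Round(s_1, k_1) = 0x05
s_3 = Round(s_2, k_2) = 0x53
s_4 = Round(s_3, k_3) = 0x3C
s_5 = Round(s_4, k_4) = 0xC7

0xC7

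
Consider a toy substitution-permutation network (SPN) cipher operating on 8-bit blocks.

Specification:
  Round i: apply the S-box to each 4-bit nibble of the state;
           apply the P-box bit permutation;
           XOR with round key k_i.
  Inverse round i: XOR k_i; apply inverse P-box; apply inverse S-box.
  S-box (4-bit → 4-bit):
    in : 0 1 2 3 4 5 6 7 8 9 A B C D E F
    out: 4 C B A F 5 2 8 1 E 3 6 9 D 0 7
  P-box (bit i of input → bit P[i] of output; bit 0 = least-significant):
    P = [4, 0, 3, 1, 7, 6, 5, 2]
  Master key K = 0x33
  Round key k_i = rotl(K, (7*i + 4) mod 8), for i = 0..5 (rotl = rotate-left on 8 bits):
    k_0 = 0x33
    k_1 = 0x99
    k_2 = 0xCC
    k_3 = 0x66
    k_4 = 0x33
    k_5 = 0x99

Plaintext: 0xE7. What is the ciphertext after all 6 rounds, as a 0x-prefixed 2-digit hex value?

s_0 = plaintext = 0xE7
s_1 = Round(s_0, k_0) = 0x31
s_2 = Round(s_1, k_1) = 0xD7
s_3 = Round(s_2, k_2) = 0x6A
s_4 = Round(s_3, k_3) = 0x37
s_5 = Round(s_4, k_4) = 0x75
s_6 = Round(s_5, k_5) = 0x85

0x85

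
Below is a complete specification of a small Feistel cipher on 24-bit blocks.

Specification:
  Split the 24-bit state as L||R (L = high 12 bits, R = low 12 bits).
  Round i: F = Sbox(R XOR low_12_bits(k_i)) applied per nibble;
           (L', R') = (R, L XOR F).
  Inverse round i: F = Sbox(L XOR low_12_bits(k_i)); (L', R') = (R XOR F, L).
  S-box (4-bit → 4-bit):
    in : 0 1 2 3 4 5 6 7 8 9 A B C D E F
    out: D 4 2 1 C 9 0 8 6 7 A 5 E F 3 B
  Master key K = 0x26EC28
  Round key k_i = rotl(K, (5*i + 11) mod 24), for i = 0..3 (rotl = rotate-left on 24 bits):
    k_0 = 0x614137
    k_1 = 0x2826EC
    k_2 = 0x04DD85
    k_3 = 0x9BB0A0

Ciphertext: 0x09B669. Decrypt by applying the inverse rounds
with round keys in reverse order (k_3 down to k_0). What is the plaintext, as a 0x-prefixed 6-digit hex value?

0xA8CB91

s_0 = ciphertext = 0x09B669
s_1 = InvRound(s_0, k_3) = 0xB7C09B
s_2 = InvRound(s_1, k_2) = 0x02CB7C
s_3 = InvRound(s_2, k_1) = 0xB9102C
s_4 = InvRound(s_3, k_0) = 0xA8CB91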